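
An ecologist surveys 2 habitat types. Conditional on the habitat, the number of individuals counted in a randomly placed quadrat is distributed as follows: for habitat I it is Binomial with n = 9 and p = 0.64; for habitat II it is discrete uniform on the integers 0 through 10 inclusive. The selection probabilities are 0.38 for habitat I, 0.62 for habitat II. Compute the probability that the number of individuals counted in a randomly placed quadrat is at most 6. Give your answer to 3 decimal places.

0.655

Conditional on each habitat, P(X ≤ 6): I: 0.685592; II: 0.636364.
By total probability, P(X ≤ 6) = 0.38·0.685592 + 0.62·0.636364 = 0.655071.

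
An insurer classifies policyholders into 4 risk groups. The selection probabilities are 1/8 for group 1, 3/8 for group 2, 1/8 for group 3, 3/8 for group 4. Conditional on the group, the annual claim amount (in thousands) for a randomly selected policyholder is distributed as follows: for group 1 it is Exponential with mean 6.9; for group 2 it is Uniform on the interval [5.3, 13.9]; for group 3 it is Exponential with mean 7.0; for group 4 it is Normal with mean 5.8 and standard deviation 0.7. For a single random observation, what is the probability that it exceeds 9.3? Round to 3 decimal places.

0.266

Conditional on each group, P(X > 9.3): 1: 0.259804; 2: 0.534884; 3: 0.264855; 4: 2.86652e-07.
By total probability, P(X > 9.3) = 0.125·0.259804 + 0.375·0.534884 + 0.125·0.264855 + 0.375·2.86652e-07 = 0.266164.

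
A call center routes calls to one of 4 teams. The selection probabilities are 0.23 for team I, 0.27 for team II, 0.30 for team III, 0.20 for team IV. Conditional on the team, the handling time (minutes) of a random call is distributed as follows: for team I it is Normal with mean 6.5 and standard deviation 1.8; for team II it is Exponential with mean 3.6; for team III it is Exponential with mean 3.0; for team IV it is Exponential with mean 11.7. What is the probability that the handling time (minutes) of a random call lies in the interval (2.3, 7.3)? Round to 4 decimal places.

0.4294

Conditional on each team, P(2.3 < X < 7.3): I: 0.661824; II: 0.396251; III: 0.376815; IV: 0.285701.
By total probability, P(2.3 < X < 7.3) = 0.23·0.661824 + 0.27·0.396251 + 0.3·0.376815 + 0.2·0.285701 = 0.429392.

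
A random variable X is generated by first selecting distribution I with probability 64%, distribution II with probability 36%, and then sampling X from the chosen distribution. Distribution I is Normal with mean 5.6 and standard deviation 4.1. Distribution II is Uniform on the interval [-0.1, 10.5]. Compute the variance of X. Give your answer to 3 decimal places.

Per component, I: μ=5.6, E[X²]=48.17; II: μ=5.2, E[X²]=36.4033.
E[X] = 0.64·5.6 + 0.36·5.2 = 5.456.
E[X²] = 0.64·48.17 + 0.36·36.4033 = 43.934.
Var(X) = E[X²] − (E[X])² = 43.934 − 29.7679 = 14.1661.

14.166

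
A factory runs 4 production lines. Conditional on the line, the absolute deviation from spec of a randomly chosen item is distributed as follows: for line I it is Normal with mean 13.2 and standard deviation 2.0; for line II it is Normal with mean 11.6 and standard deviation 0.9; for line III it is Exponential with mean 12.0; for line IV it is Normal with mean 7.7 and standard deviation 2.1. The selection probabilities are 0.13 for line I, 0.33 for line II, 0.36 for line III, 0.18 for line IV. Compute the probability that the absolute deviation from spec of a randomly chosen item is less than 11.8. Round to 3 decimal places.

Conditional on each line, P(X < 11.8): I: 0.241964; II: 0.58793; III: 0.625938; IV: 0.974554.
By total probability, P(X < 11.8) = 0.13·0.241964 + 0.33·0.58793 + 0.36·0.625938 + 0.18·0.974554 = 0.626229.

0.626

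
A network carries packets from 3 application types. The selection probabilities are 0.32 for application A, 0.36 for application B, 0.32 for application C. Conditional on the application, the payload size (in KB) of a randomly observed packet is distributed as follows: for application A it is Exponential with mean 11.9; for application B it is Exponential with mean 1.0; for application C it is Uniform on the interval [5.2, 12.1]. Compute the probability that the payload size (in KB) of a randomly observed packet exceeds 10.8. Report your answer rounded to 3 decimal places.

Conditional on each application, P(X > 10.8): A: 0.403506; B: 2.03995e-05; C: 0.188406.
By total probability, P(X > 10.8) = 0.32·0.403506 + 0.36·2.03995e-05 + 0.32·0.188406 = 0.189419.

0.189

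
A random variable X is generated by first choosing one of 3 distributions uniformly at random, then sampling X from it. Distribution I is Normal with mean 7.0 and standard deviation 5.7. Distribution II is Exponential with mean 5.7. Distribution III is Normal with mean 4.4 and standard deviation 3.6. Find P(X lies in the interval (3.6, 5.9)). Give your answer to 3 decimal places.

0.191

Conditional on each component, P(3.6 < X < 5.9): I: 0.148063; II: 0.176556; III: 0.249468.
By total probability, P(3.6 < X < 5.9) = 0.333333·0.148063 + 0.333333·0.176556 + 0.333333·0.249468 = 0.191363.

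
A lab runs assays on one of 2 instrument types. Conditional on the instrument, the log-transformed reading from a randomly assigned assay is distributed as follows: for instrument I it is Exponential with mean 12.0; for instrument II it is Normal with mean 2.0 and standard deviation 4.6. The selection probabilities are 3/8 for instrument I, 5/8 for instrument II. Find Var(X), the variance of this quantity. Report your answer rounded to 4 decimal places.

Per component, I: μ=12, E[X²]=288; II: μ=2, E[X²]=25.16.
E[X] = 0.375·12 + 0.625·2 = 5.75.
E[X²] = 0.375·288 + 0.625·25.16 = 123.725.
Var(X) = E[X²] − (E[X])² = 123.725 − 33.0625 = 90.6625.

90.6625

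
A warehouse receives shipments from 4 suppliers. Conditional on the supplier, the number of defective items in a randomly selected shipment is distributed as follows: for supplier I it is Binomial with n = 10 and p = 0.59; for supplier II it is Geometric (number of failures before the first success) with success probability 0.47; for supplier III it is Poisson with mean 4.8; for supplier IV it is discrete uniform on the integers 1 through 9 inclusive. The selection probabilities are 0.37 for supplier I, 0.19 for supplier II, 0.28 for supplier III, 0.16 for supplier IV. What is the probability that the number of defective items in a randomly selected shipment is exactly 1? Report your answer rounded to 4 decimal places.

Conditional on each supplier, P(X = 1): I: 0.00193155; II: 0.2491; III: 0.0395028; IV: 0.111111.
By total probability, P(X = 1) = 0.37·0.00193155 + 0.19·0.2491 + 0.28·0.0395028 + 0.16·0.111111 = 0.0768822.

0.0769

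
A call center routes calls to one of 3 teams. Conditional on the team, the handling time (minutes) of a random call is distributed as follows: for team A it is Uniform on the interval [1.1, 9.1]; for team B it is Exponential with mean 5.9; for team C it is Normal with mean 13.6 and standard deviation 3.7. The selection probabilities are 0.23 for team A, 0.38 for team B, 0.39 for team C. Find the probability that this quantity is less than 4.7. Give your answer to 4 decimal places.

0.3153

Conditional on each team, P(X < 4.7): A: 0.45; B: 0.549145; C: 0.00807727.
By total probability, P(X < 4.7) = 0.23·0.45 + 0.38·0.549145 + 0.39·0.00807727 = 0.315325.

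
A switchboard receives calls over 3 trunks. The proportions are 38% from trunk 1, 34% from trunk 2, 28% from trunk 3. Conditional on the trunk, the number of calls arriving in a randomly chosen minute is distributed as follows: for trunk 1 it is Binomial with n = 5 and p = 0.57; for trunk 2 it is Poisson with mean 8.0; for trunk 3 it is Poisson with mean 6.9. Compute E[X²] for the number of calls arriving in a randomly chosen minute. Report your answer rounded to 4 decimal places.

43.2950

For each component E[X²] = Var + (mean)², giving 1: 9.348; 2: 72; 3: 54.51.
Overall E[X²] = 0.38·9.348 + 0.34·72 + 0.28·54.51 = 43.295.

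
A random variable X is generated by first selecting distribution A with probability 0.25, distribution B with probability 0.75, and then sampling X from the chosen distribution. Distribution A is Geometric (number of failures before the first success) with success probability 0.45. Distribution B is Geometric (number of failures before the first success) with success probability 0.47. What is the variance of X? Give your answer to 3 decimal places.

Per component, A: μ=1.22222, E[X²]=4.20988; B: μ=1.12766, E[X²]=3.67089.
E[X] = 0.25·1.22222 + 0.75·1.12766 = 1.1513.
E[X²] = 0.25·4.20988 + 0.75·3.67089 = 3.80564.
Var(X) = E[X²] − (E[X])² = 3.80564 − 1.32549 = 2.48015.

2.480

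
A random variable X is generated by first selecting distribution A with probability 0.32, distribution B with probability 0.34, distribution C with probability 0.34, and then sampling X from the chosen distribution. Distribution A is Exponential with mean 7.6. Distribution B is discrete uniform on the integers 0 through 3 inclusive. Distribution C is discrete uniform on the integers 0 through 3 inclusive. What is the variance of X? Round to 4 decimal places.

Per component, A: μ=7.6, E[X²]=115.52; B: μ=1.5, E[X²]=3.5; C: μ=1.5, E[X²]=3.5.
E[X] = 0.32·7.6 + 0.34·1.5 + 0.34·1.5 = 3.452.
E[X²] = 0.32·115.52 + 0.34·3.5 + 0.34·3.5 = 39.3464.
Var(X) = E[X²] − (E[X])² = 39.3464 − 11.9163 = 27.4301.

27.4301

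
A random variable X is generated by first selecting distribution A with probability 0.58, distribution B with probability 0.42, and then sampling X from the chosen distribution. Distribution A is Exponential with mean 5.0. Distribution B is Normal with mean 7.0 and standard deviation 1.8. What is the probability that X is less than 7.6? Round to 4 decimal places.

0.7180

Conditional on each component, P(X < 7.6): A: 0.781288; B: 0.630559.
By total probability, P(X < 7.6) = 0.58·0.781288 + 0.42·0.630559 = 0.717982.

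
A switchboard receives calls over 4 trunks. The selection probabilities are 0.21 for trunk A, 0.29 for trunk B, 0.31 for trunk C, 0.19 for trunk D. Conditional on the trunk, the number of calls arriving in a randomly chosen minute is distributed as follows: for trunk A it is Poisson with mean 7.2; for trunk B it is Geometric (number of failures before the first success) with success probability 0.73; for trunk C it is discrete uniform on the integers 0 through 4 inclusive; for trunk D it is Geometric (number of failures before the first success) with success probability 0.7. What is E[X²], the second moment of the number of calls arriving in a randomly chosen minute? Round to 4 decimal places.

For each component E[X²] = Var + (mean)², giving A: 59.04; B: 0.64346; C: 6; D: 0.795918.
Overall E[X²] = 0.21·59.04 + 0.29·0.64346 + 0.31·6 + 0.19·0.795918 = 14.5962.

14.5962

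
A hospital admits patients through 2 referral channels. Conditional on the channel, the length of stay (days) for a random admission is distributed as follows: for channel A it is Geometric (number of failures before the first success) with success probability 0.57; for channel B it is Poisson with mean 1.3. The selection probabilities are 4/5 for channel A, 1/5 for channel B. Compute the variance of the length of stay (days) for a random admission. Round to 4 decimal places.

Per component, A: μ=0.754386, E[X²]=1.89258; B: μ=1.3, E[X²]=2.99.
E[X] = 0.8·0.754386 + 0.2·1.3 = 0.863509.
E[X²] = 0.8·1.89258 + 0.2·2.99 = 2.11207.
Var(X) = E[X²] − (E[X])² = 2.11207 − 0.745647 = 1.36642.

1.3664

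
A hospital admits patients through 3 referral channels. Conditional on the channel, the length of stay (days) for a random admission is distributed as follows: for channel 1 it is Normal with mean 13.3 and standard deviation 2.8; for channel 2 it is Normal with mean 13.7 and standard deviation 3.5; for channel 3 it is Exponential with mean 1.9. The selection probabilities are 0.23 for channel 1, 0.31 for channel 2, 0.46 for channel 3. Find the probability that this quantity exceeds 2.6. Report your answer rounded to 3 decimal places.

0.657

Conditional on each channel, P(X > 2.6): 1: 0.999934; 2: 0.999242; 3: 0.254508.
By total probability, P(X > 2.6) = 0.23·0.999934 + 0.31·0.999242 + 0.46·0.254508 = 0.656824.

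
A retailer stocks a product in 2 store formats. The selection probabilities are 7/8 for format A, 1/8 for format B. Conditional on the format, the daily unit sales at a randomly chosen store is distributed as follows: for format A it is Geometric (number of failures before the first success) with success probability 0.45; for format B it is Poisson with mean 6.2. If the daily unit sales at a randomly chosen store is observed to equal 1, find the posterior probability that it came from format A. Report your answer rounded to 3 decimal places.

Likelihoods P(X=1 | ·): A: 0.2475; B: 0.0125825.
Posterior ∝ prior × likelihood. Numerator for A: 0.875·0.2475 = 0.216563.
Normalizing constant: 0.875·0.2475 + 0.125·0.0125825 = 0.218135.
P(A | observation) = 0.216563 / 0.218135 = 0.99279.

0.993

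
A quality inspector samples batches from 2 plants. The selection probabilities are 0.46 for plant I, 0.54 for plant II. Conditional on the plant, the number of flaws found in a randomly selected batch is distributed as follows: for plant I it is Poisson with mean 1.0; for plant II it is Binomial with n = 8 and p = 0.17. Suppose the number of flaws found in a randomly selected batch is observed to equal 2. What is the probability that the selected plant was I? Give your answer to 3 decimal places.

0.372

Likelihoods P(X=2 | ·): I: 0.18394; II: 0.26456.
Posterior ∝ prior × likelihood. Numerator for I: 0.46·0.18394 = 0.0846123.
Normalizing constant: 0.46·0.18394 + 0.54·0.26456 = 0.227475.
P(I | observation) = 0.0846123 / 0.227475 = 0.371963.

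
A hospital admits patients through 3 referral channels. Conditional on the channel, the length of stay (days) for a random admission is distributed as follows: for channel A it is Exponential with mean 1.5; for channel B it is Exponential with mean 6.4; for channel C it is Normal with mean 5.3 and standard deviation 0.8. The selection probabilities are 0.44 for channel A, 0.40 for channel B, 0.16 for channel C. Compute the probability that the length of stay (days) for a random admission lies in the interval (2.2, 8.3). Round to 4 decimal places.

0.4340

Conditional on each channel, P(2.2 < X < 8.3): A: 0.22674; B: 0.435721; C: 0.999858.
By total probability, P(2.2 < X < 8.3) = 0.44·0.22674 + 0.4·0.435721 + 0.16·0.999858 = 0.434032.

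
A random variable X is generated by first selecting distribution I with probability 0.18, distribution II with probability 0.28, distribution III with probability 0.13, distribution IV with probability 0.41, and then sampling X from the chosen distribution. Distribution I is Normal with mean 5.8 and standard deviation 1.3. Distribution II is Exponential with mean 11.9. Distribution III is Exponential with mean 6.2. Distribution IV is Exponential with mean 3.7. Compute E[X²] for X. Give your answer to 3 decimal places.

For each component E[X²] = Var + (mean)², giving I: 35.33; II: 283.22; III: 76.88; IV: 27.38.
Overall E[X²] = 0.18·35.33 + 0.28·283.22 + 0.13·76.88 + 0.41·27.38 = 106.881.

106.881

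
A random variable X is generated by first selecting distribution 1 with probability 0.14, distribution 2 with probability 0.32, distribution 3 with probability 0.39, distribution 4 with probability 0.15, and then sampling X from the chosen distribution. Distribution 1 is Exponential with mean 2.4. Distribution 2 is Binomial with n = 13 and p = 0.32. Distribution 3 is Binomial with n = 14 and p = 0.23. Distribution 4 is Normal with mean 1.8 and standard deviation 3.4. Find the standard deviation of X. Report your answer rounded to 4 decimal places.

Per component, 1: μ=2.4, E[X²]=11.52; 2: μ=4.16, E[X²]=20.1344; 3: μ=3.22, E[X²]=12.8478; 4: μ=1.8, E[X²]=14.8.
E[X] = 0.14·2.4 + 0.32·4.16 + 0.39·3.22 + 0.15·1.8 = 3.193.
E[X²] = 0.14·11.52 + 0.32·20.1344 + 0.39·12.8478 + 0.15·14.8 = 15.2865.
Var(X) = E[X²] − (E[X])² = 15.2865 − 10.1952 = 5.0912.
SD(X) = √5.0912 = 2.25637.

2.2564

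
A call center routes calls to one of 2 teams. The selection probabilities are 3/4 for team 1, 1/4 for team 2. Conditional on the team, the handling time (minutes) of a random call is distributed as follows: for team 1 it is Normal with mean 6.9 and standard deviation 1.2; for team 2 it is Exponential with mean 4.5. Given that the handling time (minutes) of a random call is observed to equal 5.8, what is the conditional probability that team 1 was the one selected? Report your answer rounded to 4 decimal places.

0.9145

Likelihoods f(5.8 | ·): 1: 0.218406; 2: 0.0612393.
Posterior ∝ prior × likelihood. Numerator for 1: 0.75·0.218406 = 0.163805.
Normalizing constant: 0.75·0.218406 + 0.25·0.0612393 = 0.179114.
P(1 | observation) = 0.163805 / 0.179114 = 0.914525.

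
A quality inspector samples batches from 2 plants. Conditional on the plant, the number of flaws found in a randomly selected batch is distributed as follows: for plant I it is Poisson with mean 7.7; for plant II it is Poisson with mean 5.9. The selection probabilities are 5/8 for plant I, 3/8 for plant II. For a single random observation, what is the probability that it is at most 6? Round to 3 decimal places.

Conditional on each plant, P(X ≤ 6): I: 0.351369; II: 0.622361.
By total probability, P(X ≤ 6) = 0.625·0.351369 + 0.375·0.622361 = 0.452991.

0.453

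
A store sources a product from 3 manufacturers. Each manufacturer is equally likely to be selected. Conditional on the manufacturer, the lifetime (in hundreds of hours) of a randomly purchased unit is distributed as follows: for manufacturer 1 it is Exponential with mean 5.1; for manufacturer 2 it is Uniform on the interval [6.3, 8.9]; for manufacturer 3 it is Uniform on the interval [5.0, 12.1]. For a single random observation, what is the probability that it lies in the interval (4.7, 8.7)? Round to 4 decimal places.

Conditional on each manufacturer, P(4.7 < X < 8.7): 1: 0.216282; 2: 0.923077; 3: 0.521127.
By total probability, P(4.7 < X < 8.7) = 0.333333·0.216282 + 0.333333·0.923077 + 0.333333·0.521127 = 0.553495.

0.5535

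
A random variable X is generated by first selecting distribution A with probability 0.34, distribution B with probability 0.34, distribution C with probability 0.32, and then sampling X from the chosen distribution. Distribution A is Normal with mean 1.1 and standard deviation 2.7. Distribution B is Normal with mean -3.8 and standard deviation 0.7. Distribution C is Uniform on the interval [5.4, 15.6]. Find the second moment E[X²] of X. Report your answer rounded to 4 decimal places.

46.0206

For each component E[X²] = Var + (mean)², giving A: 8.5; B: 14.93; C: 118.92.
Overall E[X²] = 0.34·8.5 + 0.34·14.93 + 0.32·118.92 = 46.0206.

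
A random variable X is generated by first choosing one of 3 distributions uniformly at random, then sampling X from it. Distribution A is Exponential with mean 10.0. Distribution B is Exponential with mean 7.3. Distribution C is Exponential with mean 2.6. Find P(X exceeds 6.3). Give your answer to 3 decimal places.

Conditional on each component, P(X > 6.3): A: 0.532592; B: 0.421889; C: 0.0886484.
By total probability, P(X > 6.3) = 0.333333·0.532592 + 0.333333·0.421889 + 0.333333·0.0886484 = 0.34771.

0.348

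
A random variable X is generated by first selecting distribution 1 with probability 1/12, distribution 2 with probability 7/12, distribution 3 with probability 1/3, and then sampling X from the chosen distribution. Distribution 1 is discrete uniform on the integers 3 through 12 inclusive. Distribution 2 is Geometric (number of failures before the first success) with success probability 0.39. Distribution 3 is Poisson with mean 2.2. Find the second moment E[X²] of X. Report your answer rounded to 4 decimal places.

For each component E[X²] = Var + (mean)², giving 1: 64.5; 2: 6.45694; 3: 7.04.
Overall E[X²] = 0.0833333·64.5 + 0.583333·6.45694 + 0.333333·7.04 = 11.4882.

11.4882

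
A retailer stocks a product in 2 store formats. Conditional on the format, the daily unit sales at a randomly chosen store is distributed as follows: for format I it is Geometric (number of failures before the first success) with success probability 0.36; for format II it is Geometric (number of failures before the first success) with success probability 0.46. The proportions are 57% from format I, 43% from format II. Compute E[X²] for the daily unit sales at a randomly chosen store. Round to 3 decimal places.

6.306

For each component E[X²] = Var + (mean)², giving I: 8.09877; II: 3.93006.
Overall E[X²] = 0.57·8.09877 + 0.43·3.93006 = 6.30622.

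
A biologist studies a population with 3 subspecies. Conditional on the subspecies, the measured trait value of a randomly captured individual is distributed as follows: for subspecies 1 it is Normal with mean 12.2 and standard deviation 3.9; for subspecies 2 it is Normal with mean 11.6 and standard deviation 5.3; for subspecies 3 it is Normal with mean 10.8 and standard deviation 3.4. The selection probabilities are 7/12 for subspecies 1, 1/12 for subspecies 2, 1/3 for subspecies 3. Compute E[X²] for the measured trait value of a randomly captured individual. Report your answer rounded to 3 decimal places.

151.983

For each component E[X²] = Var + (mean)², giving 1: 164.05; 2: 162.65; 3: 128.2.
Overall E[X²] = 0.583333·164.05 + 0.0833333·162.65 + 0.333333·128.2 = 151.983.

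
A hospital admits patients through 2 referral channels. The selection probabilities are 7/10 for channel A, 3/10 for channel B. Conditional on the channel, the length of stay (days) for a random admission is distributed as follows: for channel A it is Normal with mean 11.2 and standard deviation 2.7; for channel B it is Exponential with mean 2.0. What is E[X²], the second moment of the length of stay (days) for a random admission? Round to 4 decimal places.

95.3110

For each component E[X²] = Var + (mean)², giving A: 132.73; B: 8.
Overall E[X²] = 0.7·132.73 + 0.3·8 = 95.311.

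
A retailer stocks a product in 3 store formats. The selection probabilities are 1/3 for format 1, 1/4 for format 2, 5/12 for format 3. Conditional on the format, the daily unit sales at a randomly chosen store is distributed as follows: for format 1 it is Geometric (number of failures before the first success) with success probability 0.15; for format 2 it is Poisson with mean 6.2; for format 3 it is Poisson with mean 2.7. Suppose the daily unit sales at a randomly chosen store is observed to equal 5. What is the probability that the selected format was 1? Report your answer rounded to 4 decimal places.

Likelihoods P(X=5 | ·): 1: 0.0665558; 2: 0.154936; 3: 0.0803605.
Posterior ∝ prior × likelihood. Numerator for 1: 0.333333·0.0665558 = 0.0221853.
Normalizing constant: 0.333333·0.0665558 + 0.25·0.154936 + 0.416667·0.0803605 = 0.0944027.
P(1 | observation) = 0.0221853 / 0.0944027 = 0.235007.

0.2350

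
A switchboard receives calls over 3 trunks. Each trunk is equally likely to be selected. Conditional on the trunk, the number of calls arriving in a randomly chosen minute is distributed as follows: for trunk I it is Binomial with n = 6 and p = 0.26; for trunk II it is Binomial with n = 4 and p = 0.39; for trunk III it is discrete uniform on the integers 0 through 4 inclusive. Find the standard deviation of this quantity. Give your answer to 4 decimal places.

1.1881

Per component, I: μ=1.56, E[X²]=3.588; II: μ=1.56, E[X²]=3.3852; III: μ=2, E[X²]=6.
E[X] = 0.333333·1.56 + 0.333333·1.56 + 0.333333·2 = 1.70667.
E[X²] = 0.333333·3.588 + 0.333333·3.3852 + 0.333333·6 = 4.3244.
Var(X) = E[X²] − (E[X])² = 4.3244 − 2.91271 = 1.41169.
SD(X) = √1.41169 = 1.18815.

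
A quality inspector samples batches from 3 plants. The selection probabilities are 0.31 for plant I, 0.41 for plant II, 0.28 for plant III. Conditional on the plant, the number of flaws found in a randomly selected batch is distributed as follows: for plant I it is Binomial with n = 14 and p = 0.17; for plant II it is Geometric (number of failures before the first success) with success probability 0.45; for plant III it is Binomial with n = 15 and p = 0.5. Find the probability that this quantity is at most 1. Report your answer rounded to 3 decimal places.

0.374

Conditional on each plant, P(X ≤ 1): I: 0.284787; II: 0.6975; III: 0.000488281.
By total probability, P(X ≤ 1) = 0.31·0.284787 + 0.41·0.6975 + 0.28·0.000488281 = 0.374396.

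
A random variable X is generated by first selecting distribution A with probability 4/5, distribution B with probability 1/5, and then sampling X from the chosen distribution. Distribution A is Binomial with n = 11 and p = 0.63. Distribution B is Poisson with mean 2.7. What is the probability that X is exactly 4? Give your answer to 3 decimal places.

Conditional on each component, P(X = 4): A: 0.0493501; B: 0.148816.
By total probability, P(X = 4) = 0.8·0.0493501 + 0.2·0.148816 = 0.0692432.

0.069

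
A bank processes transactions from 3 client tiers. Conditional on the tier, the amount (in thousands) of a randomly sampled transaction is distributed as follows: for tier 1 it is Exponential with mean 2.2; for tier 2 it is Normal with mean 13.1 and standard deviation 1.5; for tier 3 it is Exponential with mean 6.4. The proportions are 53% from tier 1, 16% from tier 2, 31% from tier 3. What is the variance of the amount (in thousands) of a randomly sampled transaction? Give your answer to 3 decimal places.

Per component, 1: μ=2.2, E[X²]=9.68; 2: μ=13.1, E[X²]=173.86; 3: μ=6.4, E[X²]=81.92.
E[X] = 0.53·2.2 + 0.16·13.1 + 0.31·6.4 = 5.246.
E[X²] = 0.53·9.68 + 0.16·173.86 + 0.31·81.92 = 58.3432.
Var(X) = E[X²] − (E[X])² = 58.3432 − 27.5205 = 30.8227.

30.823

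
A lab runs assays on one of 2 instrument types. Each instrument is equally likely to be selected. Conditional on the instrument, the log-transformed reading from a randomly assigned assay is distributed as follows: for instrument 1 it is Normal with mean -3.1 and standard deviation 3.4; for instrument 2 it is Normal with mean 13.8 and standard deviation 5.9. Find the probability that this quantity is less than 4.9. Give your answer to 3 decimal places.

Conditional on each instrument, P(X < 4.9): 1: 0.990687; 2: 0.0657166.
By total probability, P(X < 4.9) = 0.5·0.990687 + 0.5·0.0657166 = 0.528202.

0.528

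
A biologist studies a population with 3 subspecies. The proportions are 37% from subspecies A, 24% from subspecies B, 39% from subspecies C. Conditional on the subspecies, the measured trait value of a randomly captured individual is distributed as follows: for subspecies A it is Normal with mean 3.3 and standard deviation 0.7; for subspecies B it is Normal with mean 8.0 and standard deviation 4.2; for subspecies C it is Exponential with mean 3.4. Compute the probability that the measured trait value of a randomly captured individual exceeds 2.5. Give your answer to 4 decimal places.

0.7273

Conditional on each subspecies, P(X > 2.5): A: 0.873451; B: 0.904822; C: 0.479364.
By total probability, P(X > 2.5) = 0.37·0.873451 + 0.24·0.904822 + 0.39·0.479364 = 0.727286.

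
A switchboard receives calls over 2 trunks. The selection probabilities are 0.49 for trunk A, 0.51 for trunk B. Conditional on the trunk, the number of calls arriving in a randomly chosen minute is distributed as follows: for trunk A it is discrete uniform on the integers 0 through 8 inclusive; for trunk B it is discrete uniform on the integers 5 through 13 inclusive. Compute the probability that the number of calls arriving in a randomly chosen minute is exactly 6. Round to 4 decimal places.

Conditional on each trunk, P(X = 6): A: 0.111111; B: 0.111111.
By total probability, P(X = 6) = 0.49·0.111111 + 0.51·0.111111 = 0.111111.

0.1111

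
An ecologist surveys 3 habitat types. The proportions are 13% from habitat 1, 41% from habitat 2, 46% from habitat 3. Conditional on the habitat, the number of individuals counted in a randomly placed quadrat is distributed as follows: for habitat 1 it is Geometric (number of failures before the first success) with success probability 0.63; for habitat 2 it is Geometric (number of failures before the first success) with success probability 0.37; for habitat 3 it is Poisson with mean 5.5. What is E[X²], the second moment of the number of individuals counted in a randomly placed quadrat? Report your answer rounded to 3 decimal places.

19.686

For each component E[X²] = Var + (mean)², giving 1: 1.27715; 2: 7.5011; 3: 35.75.
Overall E[X²] = 0.13·1.27715 + 0.41·7.5011 + 0.46·35.75 = 19.6865.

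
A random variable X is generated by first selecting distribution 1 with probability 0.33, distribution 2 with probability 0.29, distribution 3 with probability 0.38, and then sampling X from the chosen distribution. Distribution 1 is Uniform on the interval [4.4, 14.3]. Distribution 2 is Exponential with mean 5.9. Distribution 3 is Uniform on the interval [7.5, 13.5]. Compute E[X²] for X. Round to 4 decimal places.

94.7695

For each component E[X²] = Var + (mean)², giving 1: 95.59; 2: 69.62; 3: 113.25.
Overall E[X²] = 0.33·95.59 + 0.29·69.62 + 0.38·113.25 = 94.7695.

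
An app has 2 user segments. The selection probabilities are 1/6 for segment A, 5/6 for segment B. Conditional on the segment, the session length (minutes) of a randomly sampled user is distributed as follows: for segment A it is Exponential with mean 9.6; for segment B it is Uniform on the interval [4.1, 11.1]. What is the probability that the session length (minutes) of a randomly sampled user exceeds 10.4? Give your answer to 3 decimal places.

0.140

Conditional on each segment, P(X > 10.4): A: 0.338465; B: 0.1.
By total probability, P(X > 10.4) = 0.166667·0.338465 + 0.833333·0.1 = 0.139744.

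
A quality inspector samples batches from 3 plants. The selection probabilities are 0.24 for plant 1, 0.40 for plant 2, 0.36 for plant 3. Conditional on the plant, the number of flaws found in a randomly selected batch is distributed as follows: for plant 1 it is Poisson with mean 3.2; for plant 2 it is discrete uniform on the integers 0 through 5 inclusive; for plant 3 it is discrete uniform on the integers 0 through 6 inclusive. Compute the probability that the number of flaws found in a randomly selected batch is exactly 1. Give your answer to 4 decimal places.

Conditional on each plant, P(X = 1): 1: 0.130439; 2: 0.166667; 3: 0.142857.
By total probability, P(X = 1) = 0.24·0.130439 + 0.4·0.166667 + 0.36·0.142857 = 0.149401.

0.1494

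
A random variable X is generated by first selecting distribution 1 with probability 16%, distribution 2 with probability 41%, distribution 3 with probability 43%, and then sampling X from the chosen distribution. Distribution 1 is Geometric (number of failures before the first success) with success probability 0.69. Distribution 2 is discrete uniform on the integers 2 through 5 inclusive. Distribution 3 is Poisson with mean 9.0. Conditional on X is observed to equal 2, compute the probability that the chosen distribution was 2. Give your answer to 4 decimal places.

0.8893

Likelihoods P(X=2 | ·): 1: 0.066309; 2: 0.25; 3: 0.0049981.
Posterior ∝ prior × likelihood. Numerator for 2: 0.41·0.25 = 0.1025.
Normalizing constant: 0.16·0.066309 + 0.41·0.25 + 0.43·0.0049981 = 0.115259.
P(2 | observation) = 0.1025 / 0.115259 = 0.889304.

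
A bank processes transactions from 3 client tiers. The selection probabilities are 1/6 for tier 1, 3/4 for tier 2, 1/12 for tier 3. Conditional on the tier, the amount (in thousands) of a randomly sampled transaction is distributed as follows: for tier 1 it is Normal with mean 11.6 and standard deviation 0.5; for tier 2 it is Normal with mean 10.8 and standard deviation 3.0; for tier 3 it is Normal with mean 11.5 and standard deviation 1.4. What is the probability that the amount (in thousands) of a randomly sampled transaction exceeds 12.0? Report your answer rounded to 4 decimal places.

0.3238

Conditional on each tier, P(X > 12.0): 1: 0.211855; 2: 0.344578; 3: 0.360492.
By total probability, P(X > 12.0) = 0.166667·0.211855 + 0.75·0.344578 + 0.0833333·0.360492 = 0.323784.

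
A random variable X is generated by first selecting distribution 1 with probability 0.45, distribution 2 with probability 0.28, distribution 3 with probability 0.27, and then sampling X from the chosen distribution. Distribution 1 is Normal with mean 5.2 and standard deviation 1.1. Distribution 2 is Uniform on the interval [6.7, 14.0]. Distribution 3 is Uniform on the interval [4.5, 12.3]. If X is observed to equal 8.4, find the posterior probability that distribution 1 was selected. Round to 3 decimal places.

0.031

Likelihoods f(8.4 | ·): 1: 0.00527038; 2: 0.136986; 3: 0.128205.
Posterior ∝ prior × likelihood. Numerator for 1: 0.45·0.00527038 = 0.00237167.
Normalizing constant: 0.45·0.00527038 + 0.28·0.136986 + 0.27·0.128205 = 0.0753432.
P(1 | observation) = 0.00237167 / 0.0753432 = 0.0314782.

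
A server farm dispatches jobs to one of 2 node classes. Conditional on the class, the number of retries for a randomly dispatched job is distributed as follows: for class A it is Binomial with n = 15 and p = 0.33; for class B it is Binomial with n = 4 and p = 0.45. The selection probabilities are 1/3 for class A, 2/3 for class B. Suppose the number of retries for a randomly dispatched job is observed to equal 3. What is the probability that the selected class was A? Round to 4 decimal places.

Likelihoods P(X=3 | ·): A: 0.133798; B: 0.200475.
Posterior ∝ prior × likelihood. Numerator for A: 0.333333·0.133798 = 0.0445995.
Normalizing constant: 0.333333·0.133798 + 0.666667·0.200475 = 0.178249.
P(A | observation) = 0.0445995 / 0.178249 = 0.250208.

0.2502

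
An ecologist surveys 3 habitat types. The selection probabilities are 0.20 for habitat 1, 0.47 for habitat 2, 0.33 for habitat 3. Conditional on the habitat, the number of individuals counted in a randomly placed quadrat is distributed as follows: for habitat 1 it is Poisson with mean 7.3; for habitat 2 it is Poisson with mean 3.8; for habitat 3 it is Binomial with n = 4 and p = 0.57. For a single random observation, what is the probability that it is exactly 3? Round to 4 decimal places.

Conditional on each habitat, P(X = 3): 1: 0.0437993; 2: 0.204588; 3: 0.318532.
By total probability, P(X = 3) = 0.2·0.0437993 + 0.47·0.204588 + 0.33·0.318532 = 0.210032.

0.2100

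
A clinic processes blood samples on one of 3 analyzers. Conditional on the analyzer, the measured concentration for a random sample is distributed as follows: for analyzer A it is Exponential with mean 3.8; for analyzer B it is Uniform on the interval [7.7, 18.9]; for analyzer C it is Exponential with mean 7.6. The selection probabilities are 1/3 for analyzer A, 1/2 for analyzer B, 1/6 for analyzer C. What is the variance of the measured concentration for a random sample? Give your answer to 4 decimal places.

Per component, A: μ=3.8, E[X²]=28.88; B: μ=13.3, E[X²]=187.343; C: μ=7.6, E[X²]=115.52.
E[X] = 0.333333·3.8 + 0.5·13.3 + 0.166667·7.6 = 9.18333.
E[X²] = 0.333333·28.88 + 0.5·187.343 + 0.166667·115.52 = 122.552.
Var(X) = E[X²] − (E[X])² = 122.552 − 84.3336 = 38.2181.

38.2181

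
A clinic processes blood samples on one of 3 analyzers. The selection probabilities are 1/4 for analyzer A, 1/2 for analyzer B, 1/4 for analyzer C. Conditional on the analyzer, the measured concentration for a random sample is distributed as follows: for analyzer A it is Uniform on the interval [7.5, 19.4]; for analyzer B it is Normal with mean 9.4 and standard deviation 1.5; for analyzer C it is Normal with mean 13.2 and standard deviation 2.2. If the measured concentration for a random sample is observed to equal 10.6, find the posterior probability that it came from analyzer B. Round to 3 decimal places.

Likelihoods f(10.6 | ·): A: 0.0840336; B: 0.193128; C: 0.0901985.
Posterior ∝ prior × likelihood. Numerator for B: 0.5·0.193128 = 0.0965639.
Normalizing constant: 0.25·0.0840336 + 0.5·0.193128 + 0.25·0.0901985 = 0.140122.
P(B | observation) = 0.0965639 / 0.140122 = 0.689142.

0.689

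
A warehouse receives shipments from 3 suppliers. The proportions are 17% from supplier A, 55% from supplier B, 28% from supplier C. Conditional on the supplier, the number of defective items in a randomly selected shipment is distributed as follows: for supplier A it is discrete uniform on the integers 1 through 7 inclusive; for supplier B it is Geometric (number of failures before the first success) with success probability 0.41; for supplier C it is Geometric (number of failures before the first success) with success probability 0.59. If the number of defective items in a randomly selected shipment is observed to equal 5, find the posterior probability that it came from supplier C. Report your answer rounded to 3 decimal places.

Likelihoods P(X=5 | ·): A: 0.142857; B: 0.0293119; C: 0.00683552.
Posterior ∝ prior × likelihood. Numerator for C: 0.28·0.00683552 = 0.00191394.
Normalizing constant: 0.17·0.142857 + 0.55·0.0293119 + 0.28·0.00683552 = 0.0423212.
P(C | observation) = 0.00191394 / 0.0423212 = 0.0452242.

0.045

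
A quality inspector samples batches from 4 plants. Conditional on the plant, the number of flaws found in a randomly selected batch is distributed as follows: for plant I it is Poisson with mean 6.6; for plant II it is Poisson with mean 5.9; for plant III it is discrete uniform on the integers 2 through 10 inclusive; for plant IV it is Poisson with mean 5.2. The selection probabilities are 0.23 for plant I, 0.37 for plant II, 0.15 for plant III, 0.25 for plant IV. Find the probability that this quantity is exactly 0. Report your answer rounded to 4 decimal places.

0.0027

Conditional on each plant, P(X = 0): I: 0.00136037; II: 0.00273944; III: 0; IV: 0.00551656.
By total probability, P(X = 0) = 0.23·0.00136037 + 0.37·0.00273944 + 0.15·0 + 0.25·0.00551656 = 0.00270562.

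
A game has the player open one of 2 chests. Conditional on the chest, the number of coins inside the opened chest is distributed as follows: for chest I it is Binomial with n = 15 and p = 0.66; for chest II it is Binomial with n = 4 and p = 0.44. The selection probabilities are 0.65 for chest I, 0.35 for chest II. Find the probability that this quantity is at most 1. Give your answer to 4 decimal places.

0.1426

Conditional on each chest, P(X ≤ 1): I: 2.82491e-06; II: 0.407429.
By total probability, P(X ≤ 1) = 0.65·2.82491e-06 + 0.35·0.407429 = 0.142602.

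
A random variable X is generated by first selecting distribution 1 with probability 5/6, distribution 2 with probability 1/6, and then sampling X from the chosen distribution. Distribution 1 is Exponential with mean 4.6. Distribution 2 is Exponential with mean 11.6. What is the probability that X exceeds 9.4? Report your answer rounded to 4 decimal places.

Conditional on each component, P(X > 9.4): 1: 0.129577; 2: 0.444705.
By total probability, P(X > 9.4) = 0.833333·0.129577 + 0.166667·0.444705 = 0.182098.

0.1821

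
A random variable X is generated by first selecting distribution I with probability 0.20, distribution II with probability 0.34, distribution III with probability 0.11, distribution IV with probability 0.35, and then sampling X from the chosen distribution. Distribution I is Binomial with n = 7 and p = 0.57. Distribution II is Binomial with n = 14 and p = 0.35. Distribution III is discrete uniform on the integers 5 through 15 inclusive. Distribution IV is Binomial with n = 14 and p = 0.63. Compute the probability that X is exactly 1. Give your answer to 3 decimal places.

Conditional on each component, P(X = 1): I: 0.0252222; II: 0.0181163; III: 0; IV: 2.14828e-05.
By total probability, P(X = 1) = 0.2·0.0252222 + 0.34·0.0181163 + 0.11·0 + 0.35·2.14828e-05 = 0.0112115.

0.011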